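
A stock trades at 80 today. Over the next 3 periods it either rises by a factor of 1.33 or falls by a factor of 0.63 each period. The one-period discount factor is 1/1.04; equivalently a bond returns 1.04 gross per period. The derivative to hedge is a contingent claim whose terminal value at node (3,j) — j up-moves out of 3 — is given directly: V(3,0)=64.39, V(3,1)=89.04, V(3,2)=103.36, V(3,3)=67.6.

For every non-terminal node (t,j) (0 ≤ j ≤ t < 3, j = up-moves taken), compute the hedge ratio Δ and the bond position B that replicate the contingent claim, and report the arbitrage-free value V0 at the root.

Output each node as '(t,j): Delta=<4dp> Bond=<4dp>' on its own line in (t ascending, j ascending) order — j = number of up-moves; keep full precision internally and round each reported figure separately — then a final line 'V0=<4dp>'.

Risk-neutral probability p* = (R−d)/(u−d) = (1.04−0.63)/(1.33−0.63) = 0.5857.
At expiry t=3: V(3,0)=64.3900, V(3,1)=89.0400, V(3,2)=103.3600, V(3,3)=67.6000
Node (2,0) S=31.7520: V=(p*·89.0400+(1−p*)·64.3900)/1.04=75.7960; Δ=(89.0400−64.3900)/(42.2302−20.0038)=1.1090; B=V−Δ·S=40.5817
Node (2,1) S=67.0320: V=(p*·103.3600+(1−p*)·89.0400)/1.04=93.6802; Δ=(103.3600−89.0400)/(89.1526−42.2302)=0.3052; B=V−Δ·S=73.2231
Node (2,2) S=141.5120: V=(p*·67.6000+(1−p*)·103.3600)/1.04=79.2451; Δ=(67.6000−103.3600)/(188.2110−89.1526)=-0.3610; B=V−Δ·S=130.3308
Node (1,0) S=50.4000: V=(p*·93.6802+(1−p*)·75.7960)/1.04=82.9529; Δ=(93.6802−75.7960)/(67.0320−31.7520)=0.5069; B=V−Δ·S=57.4041
Node (1,1) S=106.4000: V=(p*·79.2451+(1−p*)·93.6802)/1.04=81.9474; Δ=(79.2451−93.6802)/(141.5120−67.0320)=-0.1938; B=V−Δ·S=102.5691
Node (0,0) S=80.0000: V=(p*·81.9474+(1−p*)·82.9529)/1.04=79.1962; Δ=(81.9474−82.9529)/(106.4000−50.4000)=-0.0180; B=V−Δ·S=80.6326
Root portfolio cost Δ·80+B reproduces V0=79.1962.

(0,0): Delta=-0.0180 Bond=80.6326
(1,0): Delta=0.5069 Bond=57.4041
(1,1): Delta=-0.1938 Bond=102.5691
(2,0): Delta=1.1090 Bond=40.5817
(2,1): Delta=0.3052 Bond=73.2231
(2,2): Delta=-0.3610 Bond=130.3308
V0=79.1962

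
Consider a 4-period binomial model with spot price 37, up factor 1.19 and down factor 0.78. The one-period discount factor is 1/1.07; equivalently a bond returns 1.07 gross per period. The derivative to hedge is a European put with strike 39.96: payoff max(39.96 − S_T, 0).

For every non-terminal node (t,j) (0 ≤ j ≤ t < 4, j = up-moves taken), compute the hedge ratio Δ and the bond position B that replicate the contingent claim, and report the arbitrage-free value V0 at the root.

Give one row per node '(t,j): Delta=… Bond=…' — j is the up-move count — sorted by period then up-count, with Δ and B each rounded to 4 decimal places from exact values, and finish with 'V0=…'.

(0,0): Delta=-0.3082 Bond=14.1675
(1,0): Delta=-0.6797 Bond=25.8803
(1,1): Delta=-0.2074 Bond=10.7229
(2,0): Delta=-1.0000 Bond=34.9026
(2,1): Delta=-0.5928 Bond=24.7082
(2,2): Delta=-0.1029 Bond=5.9970
(3,0): Delta=-1.0000 Bond=37.3458
(3,1): Delta=-1.0000 Bond=37.3458
(3,2): Delta=-0.4824 Bond=21.9241
(3,3): Delta=0.0000 Bond=0.0000
V0=2.7644

Since d<R<u, set p* = (R−d)/(u−d) = 0.7073; price each node as the discounted p*-expectation of its children.
Terminal values V(4,·): V(4,0)=26.2644, V(4,1)=19.0655, V(4,2)=8.0825, V(4,3)=0.0000, V(4,4)=0.0000
Node (3,0) S=17.5584: V=(p*·19.0655+(1−p*)·26.2644)/1.07=19.7874; Δ=(19.0655−26.2644)/(20.8945−13.6956)=-1.0000; B=V−Δ·S=37.3458
Node (3,1) S=26.7879: V=(p*·8.0825+(1−p*)·19.0655)/1.07=10.5579; Δ=(8.0825−19.0655)/(31.8775−20.8945)=-1.0000; B=V−Δ·S=37.3458
Node (3,2) S=40.8686: V=(p*·0.0000+(1−p*)·8.0825)/1.07=2.2108; Δ=(0.0000−8.0825)/(48.6337−31.8775)=-0.4824; B=V−Δ·S=21.9241
Node (3,3) S=62.3509: V=(p*·0.0000+(1−p*)·0.0000)/1.07=0.0000; Δ=(0.0000−0.0000)/(74.1976−48.6337)=0.0000; B=V−Δ·S=0.0000
Node (2,0) S=22.5108: V=(p*·10.5579+(1−p*)·19.7874)/1.07=12.3918; Δ=(10.5579−19.7874)/(26.7879−17.5584)=-1.0000; B=V−Δ·S=34.9026
Node (2,1) S=34.3434: V=(p*·2.2108+(1−p*)·10.5579)/1.07=4.3494; Δ=(2.2108−10.5579)/(40.8686−26.7879)=-0.5928; B=V−Δ·S=24.7082
Node (2,2) S=52.3957: V=(p*·0.0000+(1−p*)·2.2108)/1.07=0.6047; Δ=(0.0000−2.2108)/(62.3509−40.8686)=-0.1029; B=V−Δ·S=5.9970
Node (1,0) S=28.8600: V=(p*·4.3494+(1−p*)·12.3918)/1.07=6.2648; Δ=(4.3494−12.3918)/(34.3434−22.5108)=-0.6797; B=V−Δ·S=25.8803
Node (1,1) S=44.0300: V=(p*·0.6047+(1−p*)·4.3494)/1.07=1.5895; Δ=(0.6047−4.3494)/(52.3957−34.3434)=-0.2074; B=V−Δ·S=10.7229
Node (0,0) S=37.0000: V=(p*·1.5895+(1−p*)·6.2648)/1.07=2.7644; Δ=(1.5895−6.2648)/(44.0300−28.8600)=-0.3082; B=V−Δ·S=14.1675
Check: Δ(0,0)·S0 + B(0,0) = 2.7644 = V0.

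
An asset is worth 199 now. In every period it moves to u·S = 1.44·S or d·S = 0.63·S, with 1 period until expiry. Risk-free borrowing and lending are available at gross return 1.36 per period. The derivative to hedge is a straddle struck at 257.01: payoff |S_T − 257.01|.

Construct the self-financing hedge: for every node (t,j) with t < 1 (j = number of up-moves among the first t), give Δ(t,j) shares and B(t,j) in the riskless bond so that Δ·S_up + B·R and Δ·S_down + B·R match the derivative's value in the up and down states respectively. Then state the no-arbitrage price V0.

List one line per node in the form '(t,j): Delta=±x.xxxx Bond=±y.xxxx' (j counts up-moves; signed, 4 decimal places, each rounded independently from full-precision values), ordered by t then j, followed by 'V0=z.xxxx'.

Under the risk-neutral measure, an up-move has probability p* = (R−d)/(u−d) = 0.9012 and values discount at R = 1.36.
Payoff layer (t=1): V(1,0)=131.6400, V(1,1)=29.5500
(0,0): S=199.0000. Δ = (V_up−V_dn)/(S_up−S_dn) = (29.5500−131.6400)/(286.5600−125.3700) = -0.6334. V = [p*·29.5500 + (1−p*)·131.6400]/1.36 = 29.1419. B = V − Δ·S = 155.1789.
Each (Δ,B) replicates both successor values, so the strategy is self-financing and V0 is arbitrage-free.

(0,0): Delta=-0.6334 Bond=155.1789
V0=29.1419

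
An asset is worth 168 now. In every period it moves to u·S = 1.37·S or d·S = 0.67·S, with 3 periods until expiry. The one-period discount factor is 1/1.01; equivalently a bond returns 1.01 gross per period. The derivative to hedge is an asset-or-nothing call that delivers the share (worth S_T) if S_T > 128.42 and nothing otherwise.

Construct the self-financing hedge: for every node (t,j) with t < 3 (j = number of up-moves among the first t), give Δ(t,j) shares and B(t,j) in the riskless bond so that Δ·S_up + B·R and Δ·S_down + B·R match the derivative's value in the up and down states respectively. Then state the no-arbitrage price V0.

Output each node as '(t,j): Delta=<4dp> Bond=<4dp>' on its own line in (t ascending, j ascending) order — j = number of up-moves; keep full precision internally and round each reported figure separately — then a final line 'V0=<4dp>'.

(0,0): Delta=1.3139 Bond=-98.0513
(1,0): Delta=1.2894 Bond=-96.2809
(1,1): Delta=1.3265 Bond=-101.9445
(2,0): Delta=0.0000 Bond=0.0000
(2,1): Delta=1.9571 Bond=-200.2076
(2,2): Delta=1.0000 Bond=0.0000
V0=122.6812

No-arbitrage ⇒ martingale measure with p* = (R−d)/(u−d) = 0.4857.
Terminal values V(3,·): V(3,0)=0.0000, V(3,1)=0.0000, V(3,2)=211.2639, V(3,3)=431.9873
  t=2,j=0: stock 75.4152 → up 103.3188 (V=0.0000), down 50.5282 (V=0.0000). Price 0.0000; hedge Δ=0.0000, bond B=0.0000.
  t=2,j=1: stock 154.2072 → up 211.2639 (V=211.2639), down 103.3188 (V=0.0000). Price 101.5979; hedge Δ=1.9571, bond B=-200.2076.
  t=2,j=2: stock 315.3192 → up 431.9873 (V=431.9873), down 211.2639 (V=211.2639). Price 315.3192; hedge Δ=1.0000, bond B=0.0000.
  t=1,j=0: stock 112.5600 → up 154.2072 (V=101.5979), down 75.4152 (V=0.0000). Price 48.8590; hedge Δ=1.2894, bond B=-96.2809.
  t=1,j=1: stock 230.1600 → up 315.3192 (V=315.3192), down 154.2072 (V=101.5979). Price 203.3717; hedge Δ=1.3265, bond B=-101.9445.
  t=0,j=0: stock 168.0000 → up 230.1600 (V=203.3717), down 112.5600 (V=48.8590). Price 122.6812; hedge Δ=1.3139, bond B=-98.0513.
Root portfolio cost Δ·168+B reproduces V0=122.6812.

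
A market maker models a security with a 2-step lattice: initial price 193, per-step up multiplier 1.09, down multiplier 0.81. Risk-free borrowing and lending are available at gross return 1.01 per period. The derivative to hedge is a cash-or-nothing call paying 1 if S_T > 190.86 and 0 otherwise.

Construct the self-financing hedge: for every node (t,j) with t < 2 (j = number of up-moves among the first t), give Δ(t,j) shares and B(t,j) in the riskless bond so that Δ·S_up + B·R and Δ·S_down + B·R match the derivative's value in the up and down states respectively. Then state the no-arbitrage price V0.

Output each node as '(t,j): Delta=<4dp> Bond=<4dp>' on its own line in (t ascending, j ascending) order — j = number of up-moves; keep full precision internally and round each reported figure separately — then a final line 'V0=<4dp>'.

(0,0): Delta=0.0131 Bond=-2.0256
(1,0): Delta=0.0000 Bond=0.0000
(1,1): Delta=0.0170 Bond=-2.8642
V0=0.5002

Under the risk-neutral measure, an up-move has probability p* = (R−d)/(u−d) = 0.7143 and values discount at R = 1.01.
Payoff layer (t=2): V(2,0)=0.0000, V(2,1)=0.0000, V(2,2)=1.0000
  t=1,j=0: stock 156.3300 → up 170.3997 (V=0.0000), down 126.6273 (V=0.0000). Price 0.0000; hedge Δ=0.0000, bond B=0.0000.
  t=1,j=1: stock 210.3700 → up 229.3033 (V=1.0000), down 170.3997 (V=0.0000). Price 0.7072; hedge Δ=0.0170, bond B=-2.8642.
  t=0,j=0: stock 193.0000 → up 210.3700 (V=0.7072), down 156.3300 (V=0.0000). Price 0.5002; hedge Δ=0.0131, bond B=-2.0256.
Check: Δ(0,0)·S0 + B(0,0) = 0.5002 = V0.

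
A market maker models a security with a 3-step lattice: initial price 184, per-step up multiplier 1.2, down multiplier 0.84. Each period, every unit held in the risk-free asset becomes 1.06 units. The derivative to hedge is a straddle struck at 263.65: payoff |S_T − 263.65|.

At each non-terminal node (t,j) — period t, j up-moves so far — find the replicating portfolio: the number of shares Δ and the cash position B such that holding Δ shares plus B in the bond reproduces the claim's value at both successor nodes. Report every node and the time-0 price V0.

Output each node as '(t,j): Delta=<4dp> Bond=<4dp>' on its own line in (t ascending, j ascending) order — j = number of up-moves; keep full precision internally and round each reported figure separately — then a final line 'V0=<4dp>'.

Under the risk-neutral measure, an up-move has probability p* = (R−d)/(u−d) = 0.6111 and values discount at R = 1.06.
At expiry t=3: V(3,0)=154.5925, V(3,1)=107.8535, V(3,2)=41.0836, V(3,3)=54.3020
Node (2,0) S=129.8304: V=(p*·107.8535+(1−p*)·154.5925)/1.06=118.8960; Δ=(107.8535−154.5925)/(155.7965−109.0575)=-1.0000; B=V−Δ·S=248.7264
Node (2,1) S=185.4720: V=(p*·41.0836+(1−p*)·107.8535)/1.06=63.2544; Δ=(41.0836−107.8535)/(222.5664−155.7965)=-1.0000; B=V−Δ·S=248.7264
Node (2,2) S=264.9600: V=(p*·54.3020+(1−p*)·41.0836)/1.06=46.3788; Δ=(54.3020−41.0836)/(317.9520−222.5664)=0.1386; B=V−Δ·S=9.6610
Node (1,0) S=154.5600: V=(p*·63.2544+(1−p*)·118.8960)/1.06=80.0876; Δ=(63.2544−118.8960)/(185.4720−129.8304)=-1.0000; B=V−Δ·S=234.6476
Node (1,1) S=220.8000: V=(p*·46.3788+(1−p*)·63.2544)/1.06=49.9448; Δ=(46.3788−63.2544)/(264.9600−185.4720)=-0.2123; B=V−Δ·S=96.8216
Node (0,0) S=184.0000: V=(p*·49.9448+(1−p*)·80.0876)/1.06=58.1764; Δ=(49.9448−80.0876)/(220.8000−154.5600)=-0.4551; B=V−Δ·S=141.9062
Each (Δ,B) replicates both successor values, so the strategy is self-financing and V0 is arbitrage-free.

(0,0): Delta=-0.4551 Bond=141.9062
(1,0): Delta=-1.0000 Bond=234.6476
(1,1): Delta=-0.2123 Bond=96.8216
(2,0): Delta=-1.0000 Bond=248.7264
(2,1): Delta=-1.0000 Bond=248.7264
(2,2): Delta=0.1386 Bond=9.6610
V0=58.1764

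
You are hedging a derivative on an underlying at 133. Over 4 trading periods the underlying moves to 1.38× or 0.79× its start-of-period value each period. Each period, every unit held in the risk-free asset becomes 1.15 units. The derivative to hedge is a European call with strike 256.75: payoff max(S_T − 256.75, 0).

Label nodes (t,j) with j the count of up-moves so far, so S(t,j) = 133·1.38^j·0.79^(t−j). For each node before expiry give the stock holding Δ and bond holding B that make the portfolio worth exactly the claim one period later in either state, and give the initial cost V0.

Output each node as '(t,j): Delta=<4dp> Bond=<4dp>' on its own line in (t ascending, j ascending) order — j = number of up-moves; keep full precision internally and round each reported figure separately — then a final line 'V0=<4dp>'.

(0,0): Delta=0.4633 Bond=-39.8086
(1,0): Delta=0.0880 Bond=-6.3529
(1,1): Delta=0.6005 Bond=-70.9694
(2,0): Delta=0.0000 Bond=0.0000
(2,1): Delta=0.1202 Bond=-11.9734
(2,2): Delta=0.7762 Bond=-126.1079
(3,0): Delta=0.0000 Bond=0.0000
(3,1): Delta=0.0000 Bond=0.0000
(3,2): Delta=0.1642 Bond=-22.5666
(3,3): Delta=1.0000 Bond=-223.2609
V0=21.8052

The replicating-portfolio and risk-neutral prices coincide; use p* = (1.15−0.79)/(1.38−0.79) = 0.6102 for the latter.
At expiry t=4: V(4,0)=0.0000, V(4,1)=0.0000, V(4,2)=0.0000, V(4,3)=19.3815, V(4,4)=225.6063
  t=3,j=0: stock 65.5742 → up 90.4924 (V=0.0000), down 51.8036 (V=0.0000). Price 0.0000; hedge Δ=0.0000, bond B=0.0000.
  t=3,j=1: stock 114.5473 → up 158.0753 (V=0.0000), down 90.4924 (V=0.0000). Price 0.0000; hedge Δ=0.0000, bond B=0.0000.
  t=3,j=2: stock 200.0953 → up 276.1315 (V=19.3815), down 158.0753 (V=0.0000). Price 10.2835; hedge Δ=0.1642, bond B=-22.5666.
  t=3,j=3: stock 349.5336 → up 482.3563 (V=225.6063), down 276.1315 (V=19.3815). Price 126.2727; hedge Δ=1.0000, bond B=-223.2609.
  t=2,j=0: stock 83.0053 → up 114.5473 (V=0.0000), down 65.5742 (V=0.0000). Price 0.0000; hedge Δ=0.0000, bond B=0.0000.
  t=2,j=1: stock 144.9966 → up 200.0953 (V=10.2835), down 114.5473 (V=0.0000). Price 5.4562; hedge Δ=0.1202, bond B=-11.9734.
  t=2,j=2: stock 253.2852 → up 349.5336 (V=126.2727), down 200.0953 (V=10.2835). Price 70.4840; hedge Δ=0.7762, bond B=-126.1079.
  t=1,j=0: stock 105.0700 → up 144.9966 (V=5.4562), down 83.0053 (V=0.0000). Price 2.8950; hedge Δ=0.0880, bond B=-6.3529.
  t=1,j=1: stock 183.5400 → up 253.2852 (V=70.4840), down 144.9966 (V=5.4562). Price 39.2471; hedge Δ=0.6005, bond B=-70.9694.
  t=0,j=0: stock 133.0000 → up 183.5400 (V=39.2471), down 105.0700 (V=2.8950). Price 21.8052; hedge Δ=0.4633, bond B=-39.8086.
Self-financing check: at every node Δ·S+B equals the discounted successor values.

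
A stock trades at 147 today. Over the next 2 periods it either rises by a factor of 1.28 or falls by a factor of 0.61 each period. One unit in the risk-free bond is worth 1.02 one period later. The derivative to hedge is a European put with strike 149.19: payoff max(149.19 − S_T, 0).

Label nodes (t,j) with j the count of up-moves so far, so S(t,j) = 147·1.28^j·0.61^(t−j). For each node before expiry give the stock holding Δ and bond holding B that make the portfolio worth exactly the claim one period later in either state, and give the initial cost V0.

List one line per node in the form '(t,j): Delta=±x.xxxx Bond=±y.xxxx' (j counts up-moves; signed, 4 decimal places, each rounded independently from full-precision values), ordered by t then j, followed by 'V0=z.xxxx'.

Under the risk-neutral measure, an up-move has probability p* = (R−d)/(u−d) = 0.6119 and values discount at R = 1.02.
Terminal values V(2,·): V(2,0)=94.4913, V(2,1)=34.4124, V(2,2)=0.0000
(1,0): S=89.6700. Δ = (V_up−V_dn)/(S_up−S_dn) = (34.4124−94.4913)/(114.7776−54.6987) = -1.0000. V = [p*·34.4124 + (1−p*)·94.4913]/1.02 = 56.5947. B = V − Δ·S = 146.2647.
(1,1): S=188.1600. Δ = (V_up−V_dn)/(S_up−S_dn) = (0.0000−34.4124)/(240.8448−114.7776) = -0.2730. V = [p*·0.0000 + (1−p*)·34.4124]/1.02 = 13.0922. B = V − Δ·S = 64.4540.
(0,0): S=147.0000. Δ = (V_up−V_dn)/(S_up−S_dn) = (13.0922−56.5947)/(188.1600−89.6700) = -0.4417. V = [p*·13.0922 + (1−p*)·56.5947]/1.02 = 29.3861. B = V − Δ·S = 94.3151.
Each (Δ,B) replicates both successor values, so the strategy is self-financing and V0 is arbitrage-free.

(0,0): Delta=-0.4417 Bond=94.3151
(1,0): Delta=-1.0000 Bond=146.2647
(1,1): Delta=-0.2730 Bond=64.4540
V0=29.3861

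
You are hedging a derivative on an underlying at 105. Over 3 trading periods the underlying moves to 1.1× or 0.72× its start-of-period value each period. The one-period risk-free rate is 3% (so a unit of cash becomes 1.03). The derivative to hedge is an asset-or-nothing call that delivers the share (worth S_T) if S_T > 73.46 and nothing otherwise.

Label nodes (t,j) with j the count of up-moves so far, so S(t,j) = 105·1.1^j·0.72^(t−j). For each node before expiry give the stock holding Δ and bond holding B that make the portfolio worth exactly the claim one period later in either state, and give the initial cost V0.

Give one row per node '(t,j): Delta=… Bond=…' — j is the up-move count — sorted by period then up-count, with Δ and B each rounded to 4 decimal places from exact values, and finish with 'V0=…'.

Risk-neutral probability p* = (R−d)/(u−d) = (1.03−0.72)/(1.1−0.72) = 0.8158.
Terminal payoffs: V(3,0)=0.0000, V(3,1)=0.0000, V(3,2)=91.4760, V(3,3)=139.7550
Node (2,0) S=54.4320: V=(p*·0.0000+(1−p*)·0.0000)/1.03=0.0000; Δ=(0.0000−0.0000)/(59.8752−39.1910)=0.0000; B=V−Δ·S=0.0000
Node (2,1) S=83.1600: V=(p*·91.4760+(1−p*)·0.0000)/1.03=72.4516; Δ=(91.4760−0.0000)/(91.4760−59.8752)=2.8947; B=V−Δ·S=-168.2747
Node (2,2) S=127.0500: V=(p*·139.7550+(1−p*)·91.4760)/1.03=127.0500; Δ=(139.7550−91.4760)/(139.7550−91.4760)=1.0000; B=V−Δ·S=0.0000
Node (1,0) S=75.6000: V=(p*·72.4516+(1−p*)·0.0000)/1.03=57.3837; Δ=(72.4516−0.0000)/(83.1600−54.4320)=2.5220; B=V−Δ·S=-133.2784
Node (1,1) S=115.5000: V=(p*·127.0500+(1−p*)·72.4516)/1.03=113.5849; Δ=(127.0500−72.4516)/(127.0500−83.1600)=1.2440; B=V−Δ·S=-30.0951
Node (0,0) S=105.0000: V=(p*·113.5849+(1−p*)·57.3837)/1.03=100.2253; Δ=(113.5849−57.3837)/(115.5000−75.6000)=1.4085; B=V−Δ·S=-47.6724
The time-0 hedge costs 100.2253, which is the no-arbitrage price.

(0,0): Delta=1.4085 Bond=-47.6724
(1,0): Delta=2.5220 Bond=-133.2784
(1,1): Delta=1.2440 Bond=-30.0951
(2,0): Delta=0.0000 Bond=0.0000
(2,1): Delta=2.8947 Bond=-168.2747
(2,2): Delta=1.0000 Bond=0.0000
V0=100.2253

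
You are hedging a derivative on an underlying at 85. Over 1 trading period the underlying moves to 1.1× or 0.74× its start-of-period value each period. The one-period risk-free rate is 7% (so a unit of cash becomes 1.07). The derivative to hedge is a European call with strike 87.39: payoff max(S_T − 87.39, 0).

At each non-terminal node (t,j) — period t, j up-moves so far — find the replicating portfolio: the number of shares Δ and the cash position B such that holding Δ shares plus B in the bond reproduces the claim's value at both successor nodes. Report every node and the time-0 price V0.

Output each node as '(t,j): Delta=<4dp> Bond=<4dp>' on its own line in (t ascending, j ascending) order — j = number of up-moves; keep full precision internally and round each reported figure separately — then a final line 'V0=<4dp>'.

The replicating-portfolio and risk-neutral prices coincide; use p* = (1.07−0.74)/(1.1−0.74) = 0.9167 for the latter.
Terminal values V(1,·): V(1,0)=0.0000, V(1,1)=6.1100
Node (0,0) S=85.0000: V=(p*·6.1100+(1−p*)·0.0000)/1.07=5.2344; Δ=(6.1100−0.0000)/(93.5000−62.9000)=0.1997; B=V−Δ·S=-11.7378
The time-0 hedge costs 5.2344, which is the no-arbitrage price.

(0,0): Delta=0.1997 Bond=-11.7378
V0=5.2344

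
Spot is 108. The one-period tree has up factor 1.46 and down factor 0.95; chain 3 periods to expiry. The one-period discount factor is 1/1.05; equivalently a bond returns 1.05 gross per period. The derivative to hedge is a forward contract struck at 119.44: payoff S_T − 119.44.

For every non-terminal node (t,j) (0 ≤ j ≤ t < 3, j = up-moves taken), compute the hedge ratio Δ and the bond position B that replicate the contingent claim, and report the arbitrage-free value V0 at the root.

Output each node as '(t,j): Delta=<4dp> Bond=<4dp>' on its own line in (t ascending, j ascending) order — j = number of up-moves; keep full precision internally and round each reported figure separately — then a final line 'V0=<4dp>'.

(0,0): Delta=1.0000 Bond=-103.1768
(1,0): Delta=1.0000 Bond=-108.3356
(1,1): Delta=1.0000 Bond=-108.3356
(2,0): Delta=1.0000 Bond=-113.7524
(2,1): Delta=1.0000 Bond=-113.7524
(2,2): Delta=1.0000 Bond=-113.7524
V0=4.8232

Risk-neutral probability p* = (R−d)/(u−d) = (1.05−0.95)/(1.46−0.95) = 0.1961.
Payoff layer (t=3): V(3,0)=-26.8435, V(3,1)=22.8662, V(3,2)=99.2622, V(3,3)=216.6707
Node (2,0) S=97.4700: V=(p*·22.8662+(1−p*)·-26.8435)/1.05=-16.2824; Δ=(22.8662−-26.8435)/(142.3062−92.5965)=1.0000; B=V−Δ·S=-113.7524
Node (2,1) S=149.7960: V=(p*·99.2622+(1−p*)·22.8662)/1.05=36.0436; Δ=(99.2622−22.8662)/(218.7022−142.3062)=1.0000; B=V−Δ·S=-113.7524
Node (2,2) S=230.2128: V=(p*·216.6707+(1−p*)·99.2622)/1.05=116.4604; Δ=(216.6707−99.2622)/(336.1107−218.7022)=1.0000; B=V−Δ·S=-113.7524
Node (1,0) S=102.6000: V=(p*·36.0436+(1−p*)·-16.2824)/1.05=-5.7356; Δ=(36.0436−-16.2824)/(149.7960−97.4700)=1.0000; B=V−Δ·S=-108.3356
Node (1,1) S=157.6800: V=(p*·116.4604+(1−p*)·36.0436)/1.05=49.3444; Δ=(116.4604−36.0436)/(230.2128−149.7960)=1.0000; B=V−Δ·S=-108.3356
Node (0,0) S=108.0000: V=(p*·49.3444+(1−p*)·-5.7356)/1.05=4.8232; Δ=(49.3444−-5.7356)/(157.6800−102.6000)=1.0000; B=V−Δ·S=-103.1768
The time-0 hedge costs 4.8232, which is the no-arbitrage price.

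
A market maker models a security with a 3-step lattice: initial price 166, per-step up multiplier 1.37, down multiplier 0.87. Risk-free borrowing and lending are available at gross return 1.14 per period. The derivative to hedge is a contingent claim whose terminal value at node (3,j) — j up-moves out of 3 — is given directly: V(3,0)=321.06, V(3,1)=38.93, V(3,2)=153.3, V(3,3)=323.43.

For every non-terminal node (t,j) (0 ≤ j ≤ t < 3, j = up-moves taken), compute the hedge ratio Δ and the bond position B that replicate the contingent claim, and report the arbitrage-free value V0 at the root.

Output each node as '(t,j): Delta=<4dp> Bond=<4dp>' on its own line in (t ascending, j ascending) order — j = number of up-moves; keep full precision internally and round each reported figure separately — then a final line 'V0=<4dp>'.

(0,0): Delta=0.4332 Bond=34.1997
(1,0): Delta=-0.8263 Bond=220.8869
(1,1): Delta=1.1146 Bond=-115.9634
(2,0): Delta=-4.4909 Bond=712.2511
(2,1): Delta=1.1561 Bond=-140.4156
(2,2): Delta=1.0921 Bond=-125.1984
V0=106.1145

Under the risk-neutral measure, an up-move has probability p* = (R−d)/(u−d) = 0.5400 and values discount at R = 1.14.
Payoff layer (t=3): V(3,0)=321.0600, V(3,1)=38.9300, V(3,2)=153.3000, V(3,3)=323.4300
Node (2,0) S=125.6454: V=(p*·38.9300+(1−p*)·321.0600)/1.14=147.9911; Δ=(38.9300−321.0600)/(172.1342−109.3115)=-4.4909; B=V−Δ·S=712.2511
Node (2,1) S=197.8554: V=(p*·153.3000+(1−p*)·38.9300)/1.14=88.3244; Δ=(153.3000−38.9300)/(271.0619−172.1342)=1.1561; B=V−Δ·S=-140.4156
Node (2,2) S=311.5654: V=(p*·323.4300+(1−p*)·153.3000)/1.14=215.0616; Δ=(323.4300−153.3000)/(426.8446−271.0619)=1.0921; B=V−Δ·S=-125.1984
Node (1,0) S=144.4200: V=(p*·88.3244+(1−p*)·147.9911)/1.14=101.5536; Δ=(88.3244−147.9911)/(197.8554−125.6454)=-0.8263; B=V−Δ·S=220.8869
Node (1,1) S=227.4200: V=(p*·215.0616+(1−p*)·88.3244)/1.14=137.5109; Δ=(215.0616−88.3244)/(311.5654−197.8554)=1.1146; B=V−Δ·S=-115.9634
Node (0,0) S=166.0000: V=(p*·137.5109+(1−p*)·101.5536)/1.14=106.1145; Δ=(137.5109−101.5536)/(227.4200−144.4200)=0.4332; B=V−Δ·S=34.1997
Each (Δ,B) replicates both successor values, so the strategy is self-financing and V0 is arbitrage-free.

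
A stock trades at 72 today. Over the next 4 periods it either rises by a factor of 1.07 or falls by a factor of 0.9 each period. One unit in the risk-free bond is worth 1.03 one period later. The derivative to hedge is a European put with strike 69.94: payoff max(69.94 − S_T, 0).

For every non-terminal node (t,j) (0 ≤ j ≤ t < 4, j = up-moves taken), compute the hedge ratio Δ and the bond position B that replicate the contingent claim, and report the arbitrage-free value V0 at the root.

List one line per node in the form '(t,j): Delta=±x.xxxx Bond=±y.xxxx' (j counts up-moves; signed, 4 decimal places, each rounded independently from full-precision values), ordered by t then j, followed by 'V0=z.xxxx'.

No-arbitrage ⇒ martingale measure with p* = (R−d)/(u−d) = 0.7647.
Terminal values V(4,·): V(4,0)=22.7008, V(4,1)=13.7778, V(4,2)=3.1694, V(4,3)=0.0000, V(4,4)=0.0000
  t=3,j=0: stock 52.4880 → up 56.1622 (V=13.7778), down 47.2392 (V=22.7008). Price 15.4149; hedge Δ=-1.0000, bond B=67.9029.
  t=3,j=1: stock 62.4024 → up 66.7706 (V=3.1694), down 56.1622 (V=13.7778). Price 5.5005; hedge Δ=-1.0000, bond B=67.9029.
  t=3,j=2: stock 74.1895 → up 79.3828 (V=0.0000), down 66.7706 (V=3.1694). Price 0.7240; hedge Δ=-0.2513, bond B=19.3677.
  t=3,j=3: stock 88.2031 → up 94.3773 (V=0.0000), down 79.3828 (V=0.0000). Price 0.0000; hedge Δ=0.0000, bond B=0.0000.
  t=2,j=0: stock 58.3200 → up 62.4024 (V=5.5005), down 52.4880 (V=15.4149). Price 7.6052; hedge Δ=-1.0000, bond B=65.9252.
  t=2,j=1: stock 69.3360 → up 74.1895 (V=0.7240), down 62.4024 (V=5.5005). Price 1.7941; hedge Δ=-0.4052, bond B=29.8911.
  t=2,j=2: stock 82.4328 → up 88.2031 (V=0.0000), down 74.1895 (V=0.7240). Price 0.1654; hedge Δ=-0.0517, bond B=4.4244.
  t=1,j=0: stock 64.8000 → up 69.3360 (V=1.7941), down 58.3200 (V=7.6052). Price 3.0693; hedge Δ=-0.5275, bond B=37.2521.
  t=1,j=1: stock 77.0400 → up 82.4328 (V=0.1654), down 69.3360 (V=1.7941). Price 0.5326; hedge Δ=-0.1244, bond B=10.1131.
  t=0,j=0: stock 72.0000 → up 77.0400 (V=0.5326), down 64.8000 (V=3.0693). Price 1.0966; hedge Δ=-0.2072, bond B=16.0182.
The time-0 hedge costs 1.0966, which is the no-arbitrage price.

(0,0): Delta=-0.2072 Bond=16.0182
(1,0): Delta=-0.5275 Bond=37.2521
(1,1): Delta=-0.1244 Bond=10.1131
(2,0): Delta=-1.0000 Bond=65.9252
(2,1): Delta=-0.4052 Bond=29.8911
(2,2): Delta=-0.0517 Bond=4.4244
(3,0): Delta=-1.0000 Bond=67.9029
(3,1): Delta=-1.0000 Bond=67.9029
(3,2): Delta=-0.2513 Bond=19.3677
(3,3): Delta=0.0000 Bond=0.0000
V0=1.0966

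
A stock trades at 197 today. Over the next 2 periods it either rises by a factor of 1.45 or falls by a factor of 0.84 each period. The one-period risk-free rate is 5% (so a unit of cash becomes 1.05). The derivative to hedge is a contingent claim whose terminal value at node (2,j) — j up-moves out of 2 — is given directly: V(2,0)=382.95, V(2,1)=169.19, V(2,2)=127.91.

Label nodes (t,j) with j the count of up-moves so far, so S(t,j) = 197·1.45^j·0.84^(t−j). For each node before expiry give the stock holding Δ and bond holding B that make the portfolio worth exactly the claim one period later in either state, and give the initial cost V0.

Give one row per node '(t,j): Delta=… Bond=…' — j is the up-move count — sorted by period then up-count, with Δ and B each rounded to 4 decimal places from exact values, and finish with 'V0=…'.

Risk-neutral probability p* = (R−d)/(u−d) = (1.05−0.84)/(1.45−0.84) = 0.3443.
Payoff layer (t=2): V(2,0)=382.9500, V(2,1)=169.1900, V(2,2)=127.9100
  t=1,j=0: stock 165.4800 → up 239.9460 (V=169.1900), down 139.0032 (V=382.9500). Price 294.6290; hedge Δ=-2.1176, bond B=645.0553.
  t=1,j=1: stock 285.6500 → up 414.1925 (V=127.9100), down 239.9460 (V=169.1900). Price 147.5989; hedge Δ=-0.2369, bond B=215.2710.
  t=0,j=0: stock 197.0000 → up 285.6500 (V=147.5989), down 165.4800 (V=294.6290). Price 232.3925; hedge Δ=-1.2235, bond B=473.4255.
Self-financing check: at every node Δ·S+B equals the discounted successor values.

(0,0): Delta=-1.2235 Bond=473.4255
(1,0): Delta=-2.1176 Bond=645.0553
(1,1): Delta=-0.2369 Bond=215.2710
V0=232.3925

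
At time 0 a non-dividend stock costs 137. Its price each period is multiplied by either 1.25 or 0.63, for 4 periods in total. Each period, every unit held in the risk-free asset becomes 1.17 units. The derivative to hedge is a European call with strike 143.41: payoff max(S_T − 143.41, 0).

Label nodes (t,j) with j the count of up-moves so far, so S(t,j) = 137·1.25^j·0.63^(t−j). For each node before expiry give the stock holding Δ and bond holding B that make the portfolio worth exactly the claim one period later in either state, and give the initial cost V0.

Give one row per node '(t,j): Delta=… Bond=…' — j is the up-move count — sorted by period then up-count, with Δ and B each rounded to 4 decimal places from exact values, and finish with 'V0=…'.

(0,0): Delta=0.8600 Bond=-54.5710
(1,0): Delta=0.2606 Bond=-12.1110
(1,1): Delta=0.9048 Bond=-71.5129
(2,0): Delta=0.0000 Bond=0.0000
(2,1): Delta=0.2801 Bond=-16.2691
(2,2): Delta=0.9514 Bond=-93.6554
(3,0): Delta=0.0000 Bond=0.0000
(3,1): Delta=0.0000 Bond=0.0000
(3,2): Delta=0.3010 Bond=-21.8548
(3,3): Delta=1.0000 Bond=-122.5726
V0=63.2527

Since d<R<u, set p* = (R−d)/(u−d) = 0.8710; price each node as the discounted p*-expectation of its children.
At expiry t=4: V(4,0)=0.0000, V(4,1)=0.0000, V(4,2)=0.0000, V(4,3)=25.1642, V(4,4)=191.0627
Node (3,0) S=34.2564: V=(p*·0.0000+(1−p*)·0.0000)/1.17=0.0000; Δ=(0.0000−0.0000)/(42.8205−21.5816)=0.0000; B=V−Δ·S=0.0000
Node (3,1) S=67.9691: V=(p*·0.0000+(1−p*)·0.0000)/1.17=0.0000; Δ=(0.0000−0.0000)/(84.9614−42.8205)=0.0000; B=V−Δ·S=0.0000
Node (3,2) S=134.8594: V=(p*·25.1642+(1−p*)·0.0000)/1.17=18.7327; Δ=(25.1642−0.0000)/(168.5742−84.9614)=0.3010; B=V−Δ·S=-21.8548
Node (3,3) S=267.5781: V=(p*·191.0627+(1−p*)·25.1642)/1.17=145.0055; Δ=(191.0627−25.1642)/(334.4727−168.5742)=1.0000; B=V−Δ·S=-122.5726
Node (2,0) S=54.3753: V=(p*·0.0000+(1−p*)·0.0000)/1.17=0.0000; Δ=(0.0000−0.0000)/(67.9691−34.2564)=0.0000; B=V−Δ·S=0.0000
Node (2,1) S=107.8875: V=(p*·18.7327+(1−p*)·0.0000)/1.17=13.9449; Δ=(18.7327−0.0000)/(134.8594−67.9691)=0.2801; B=V−Δ·S=-16.2691
Node (2,2) S=214.0625: V=(p*·145.0055+(1−p*)·18.7327)/1.17=110.0104; Δ=(145.0055−18.7327)/(267.5781−134.8594)=0.9514; B=V−Δ·S=-93.6554
Node (1,0) S=86.3100: V=(p*·13.9449+(1−p*)·0.0000)/1.17=10.3808; Δ=(13.9449−0.0000)/(107.8875−54.3753)=0.2606; B=V−Δ·S=-12.1110
Node (1,1) S=171.2500: V=(p*·110.0104+(1−p*)·13.9449)/1.17=83.4315; Δ=(110.0104−13.9449)/(214.0625−107.8875)=0.9048; B=V−Δ·S=-71.5129
Node (0,0) S=137.0000: V=(p*·83.4315+(1−p*)·10.3808)/1.17=63.2527; Δ=(83.4315−10.3808)/(171.2500−86.3100)=0.8600; B=V−Δ·S=-54.5710
Each (Δ,B) replicates both successor values, so the strategy is self-financing and V0 is arbitrage-free.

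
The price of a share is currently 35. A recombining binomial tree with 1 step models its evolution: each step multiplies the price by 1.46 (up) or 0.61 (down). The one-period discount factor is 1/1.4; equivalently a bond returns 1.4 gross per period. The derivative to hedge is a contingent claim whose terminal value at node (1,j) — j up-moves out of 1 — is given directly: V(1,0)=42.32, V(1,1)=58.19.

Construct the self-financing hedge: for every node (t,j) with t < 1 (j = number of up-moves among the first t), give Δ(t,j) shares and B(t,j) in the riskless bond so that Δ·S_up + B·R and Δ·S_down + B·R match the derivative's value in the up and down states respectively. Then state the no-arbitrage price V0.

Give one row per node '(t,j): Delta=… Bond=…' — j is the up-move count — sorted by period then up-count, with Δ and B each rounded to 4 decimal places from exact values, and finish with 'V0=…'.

Risk-neutral probability p* = (R−d)/(u−d) = (1.4−0.61)/(1.46−0.61) = 0.9294.
Terminal values V(1,·): V(1,0)=42.3200, V(1,1)=58.1900
(0,0): S=35.0000. Δ = (V_up−V_dn)/(S_up−S_dn) = (58.1900−42.3200)/(51.1000−21.3500) = 0.5334. V = [p*·58.1900 + (1−p*)·42.3200]/1.4 = 40.7641. B = V − Δ·S = 22.0935.
Root portfolio cost Δ·35+B reproduces V0=40.7641.

(0,0): Delta=0.5334 Bond=22.0935
V0=40.7641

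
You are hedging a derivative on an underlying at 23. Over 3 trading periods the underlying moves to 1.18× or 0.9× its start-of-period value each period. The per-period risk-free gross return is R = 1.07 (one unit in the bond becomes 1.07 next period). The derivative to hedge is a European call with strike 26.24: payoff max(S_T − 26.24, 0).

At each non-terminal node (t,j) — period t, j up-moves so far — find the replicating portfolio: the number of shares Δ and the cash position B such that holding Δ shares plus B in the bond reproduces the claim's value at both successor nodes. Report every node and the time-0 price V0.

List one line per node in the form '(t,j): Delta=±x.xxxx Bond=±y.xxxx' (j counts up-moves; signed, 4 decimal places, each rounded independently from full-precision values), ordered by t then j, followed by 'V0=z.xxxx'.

Since d<R<u, set p* = (R−d)/(u−d) = 0.6071; price each node as the discounted p*-expectation of its children.
Payoff layer (t=3): V(3,0)=0.0000, V(3,1)=0.0000, V(3,2)=2.5827, V(3,3)=11.5497
(2,0): S=18.6300. Δ = (V_up−V_dn)/(S_up−S_dn) = (0.0000−0.0000)/(21.9834−16.7670) = 0.0000. V = [p*·0.0000 + (1−p*)·0.0000]/1.07 = 0.0000. B = V − Δ·S = 0.0000.
(2,1): S=24.4260. Δ = (V_up−V_dn)/(S_up−S_dn) = (2.5827−0.0000)/(28.8227−21.9834) = 0.3776. V = [p*·2.5827 + (1−p*)·0.0000]/1.07 = 1.4655. B = V − Δ·S = -7.7584.
(2,2): S=32.0252. Δ = (V_up−V_dn)/(S_up−S_dn) = (11.5497−2.5827)/(37.7897−28.8227) = 1.0000. V = [p*·11.5497 + (1−p*)·2.5827]/1.07 = 7.5018. B = V − Δ·S = -24.5234.
(1,0): S=20.7000. Δ = (V_up−V_dn)/(S_up−S_dn) = (1.4655−0.0000)/(24.4260−18.6300) = 0.2528. V = [p*·1.4655 + (1−p*)·0.0000]/1.07 = 0.8315. B = V − Δ·S = -4.4023.
(1,1): S=27.1400. Δ = (V_up−V_dn)/(S_up−S_dn) = (7.5018−1.4655)/(32.0252−24.4260) = 0.7943. V = [p*·7.5018 + (1−p*)·1.4655]/1.07 = 4.7948. B = V − Δ·S = -16.7637.
(0,0): S=23.0000. Δ = (V_up−V_dn)/(S_up−S_dn) = (4.7948−0.8315)/(27.1400−20.7000) = 0.6154. V = [p*·4.7948 + (1−p*)·0.8315]/1.07 = 3.0260. B = V − Δ·S = -11.1284.
Self-financing check: at every node Δ·S+B equals the discounted successor values.

(0,0): Delta=0.6154 Bond=-11.1284
(1,0): Delta=0.2528 Bond=-4.4023
(1,1): Delta=0.7943 Bond=-16.7637
(2,0): Delta=0.0000 Bond=0.0000
(2,1): Delta=0.3776 Bond=-7.7584
(2,2): Delta=1.0000 Bond=-24.5234
V0=3.0260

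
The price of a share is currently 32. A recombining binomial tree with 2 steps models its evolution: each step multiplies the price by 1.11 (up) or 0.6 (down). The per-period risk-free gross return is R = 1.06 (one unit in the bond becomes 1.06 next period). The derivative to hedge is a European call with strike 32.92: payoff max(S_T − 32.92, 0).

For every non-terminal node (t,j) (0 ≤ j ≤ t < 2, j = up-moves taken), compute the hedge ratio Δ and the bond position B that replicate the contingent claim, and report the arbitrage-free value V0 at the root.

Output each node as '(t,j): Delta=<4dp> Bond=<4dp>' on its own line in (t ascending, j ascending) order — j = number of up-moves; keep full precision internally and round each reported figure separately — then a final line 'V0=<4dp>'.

(0,0): Delta=0.3393 Bond=-6.1454
(1,0): Delta=0.0000 Bond=0.0000
(1,1): Delta=0.3592 Bond=-7.2222
V0=4.7115

The replicating-portfolio and risk-neutral prices coincide; use p* = (1.06−0.6)/(1.11−0.6) = 0.9020 for the latter.
Terminal values V(2,·): V(2,0)=0.0000, V(2,1)=0.0000, V(2,2)=6.5072
  t=1,j=0: stock 19.2000 → up 21.3120 (V=0.0000), down 11.5200 (V=0.0000). Price 0.0000; hedge Δ=0.0000, bond B=0.0000.
  t=1,j=1: stock 35.5200 → up 39.4272 (V=6.5072), down 21.3120 (V=0.0000). Price 5.5370; hedge Δ=0.3592, bond B=-7.2222.
  t=0,j=0: stock 32.0000 → up 35.5200 (V=5.5370), down 19.2000 (V=0.0000). Price 4.7115; hedge Δ=0.3393, bond B=-6.1454.
Root portfolio cost Δ·32+B reproduces V0=4.7115.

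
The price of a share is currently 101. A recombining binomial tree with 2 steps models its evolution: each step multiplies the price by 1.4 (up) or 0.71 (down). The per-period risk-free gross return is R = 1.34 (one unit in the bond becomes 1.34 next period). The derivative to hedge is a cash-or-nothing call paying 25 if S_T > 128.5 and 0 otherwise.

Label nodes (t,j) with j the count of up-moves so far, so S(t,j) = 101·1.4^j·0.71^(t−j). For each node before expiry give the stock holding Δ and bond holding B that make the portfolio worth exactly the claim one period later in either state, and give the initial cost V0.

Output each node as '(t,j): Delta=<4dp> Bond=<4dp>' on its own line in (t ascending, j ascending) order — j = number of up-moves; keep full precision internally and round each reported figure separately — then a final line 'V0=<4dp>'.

(0,0): Delta=0.2444 Bond=-13.0807
(1,0): Delta=0.0000 Bond=0.0000
(1,1): Delta=0.2562 Bond=-19.1975
V0=11.6068

Since d<R<u, set p* = (R−d)/(u−d) = 0.9130; price each node as the discounted p*-expectation of its children.
Terminal payoffs: V(2,0)=0.0000, V(2,1)=0.0000, V(2,2)=25.0000
Node (1,0) S=71.7100: V=(p*·0.0000+(1−p*)·0.0000)/1.34=0.0000; Δ=(0.0000−0.0000)/(100.3940−50.9141)=0.0000; B=V−Δ·S=0.0000
Node (1,1) S=141.4000: V=(p*·25.0000+(1−p*)·0.0000)/1.34=17.0344; Δ=(25.0000−0.0000)/(197.9600−100.3940)=0.2562; B=V−Δ·S=-19.1975
Node (0,0) S=101.0000: V=(p*·17.0344+(1−p*)·0.0000)/1.34=11.6068; Δ=(17.0344−0.0000)/(141.4000−71.7100)=0.2444; B=V−Δ·S=-13.0807
Each (Δ,B) replicates both successor values, so the strategy is self-financing and V0 is arbitrage-free.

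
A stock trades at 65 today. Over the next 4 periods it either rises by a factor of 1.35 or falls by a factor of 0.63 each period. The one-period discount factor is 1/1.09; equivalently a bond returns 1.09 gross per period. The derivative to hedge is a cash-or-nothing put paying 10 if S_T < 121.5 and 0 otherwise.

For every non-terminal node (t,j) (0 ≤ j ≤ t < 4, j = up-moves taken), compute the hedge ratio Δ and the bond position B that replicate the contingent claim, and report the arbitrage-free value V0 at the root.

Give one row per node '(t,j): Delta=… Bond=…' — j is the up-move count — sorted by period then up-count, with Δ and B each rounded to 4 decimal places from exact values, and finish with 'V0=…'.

(0,0): Delta=-0.0430 Bond=8.7008
(1,0): Delta=0.0000 Bond=7.7218
(1,1): Delta=-0.0544 Bond=10.4797
(2,0): Delta=0.0000 Bond=8.4168
(2,1): Delta=0.0000 Bond=8.4168
(2,2): Delta=-0.0687 Bond=13.1220
(3,0): Delta=0.0000 Bond=9.1743
(3,1): Delta=0.0000 Bond=9.1743
(3,2): Delta=0.0000 Bond=9.1743
(3,3): Delta=-0.0868 Bond=17.2018
V0=5.9039

The replicating-portfolio and risk-neutral prices coincide; use p* = (1.09−0.63)/(1.35−0.63) = 0.6389 for the latter.
Terminal payoffs: V(4,0)=10.0000, V(4,1)=10.0000, V(4,2)=10.0000, V(4,3)=10.0000, V(4,4)=0.0000
(3,0): S=16.2531. Δ = (V_up−V_dn)/(S_up−S_dn) = (10.0000−10.0000)/(21.9416−10.2394) = 0.0000. V = [p*·10.0000 + (1−p*)·10.0000]/1.09 = 9.1743. B = V − Δ·S = 9.1743.
(3,1): S=34.8280. Δ = (V_up−V_dn)/(S_up−S_dn) = (10.0000−10.0000)/(47.0178−21.9416) = 0.0000. V = [p*·10.0000 + (1−p*)·10.0000]/1.09 = 9.1743. B = V − Δ·S = 9.1743.
(3,2): S=74.6314. Δ = (V_up−V_dn)/(S_up−S_dn) = (10.0000−10.0000)/(100.7524−47.0178) = 0.0000. V = [p*·10.0000 + (1−p*)·10.0000]/1.09 = 9.1743. B = V − Δ·S = 9.1743.
(3,3): S=159.9244. Δ = (V_up−V_dn)/(S_up−S_dn) = (0.0000−10.0000)/(215.8979−100.7524) = -0.0868. V = [p*·0.0000 + (1−p*)·10.0000]/1.09 = 3.3129. B = V − Δ·S = 17.2018.
(2,0): S=25.7985. Δ = (V_up−V_dn)/(S_up−S_dn) = (9.1743−9.1743)/(34.8280−16.2531) = 0.0000. V = [p*·9.1743 + (1−p*)·9.1743]/1.09 = 8.4168. B = V − Δ·S = 8.4168.
(2,1): S=55.2825. Δ = (V_up−V_dn)/(S_up−S_dn) = (9.1743−9.1743)/(74.6314−34.8280) = 0.0000. V = [p*·9.1743 + (1−p*)·9.1743]/1.09 = 8.4168. B = V − Δ·S = 8.4168.
(2,2): S=118.4625. Δ = (V_up−V_dn)/(S_up−S_dn) = (3.3129−9.1743)/(159.9244−74.6314) = -0.0687. V = [p*·3.3129 + (1−p*)·9.1743]/1.09 = 4.9812. B = V − Δ·S = 13.1220.
(1,0): S=40.9500. Δ = (V_up−V_dn)/(S_up−S_dn) = (8.4168−8.4168)/(55.2825−25.7985) = 0.0000. V = [p*·8.4168 + (1−p*)·8.4168]/1.09 = 7.7218. B = V − Δ·S = 7.7218.
(1,1): S=87.7500. Δ = (V_up−V_dn)/(S_up−S_dn) = (4.9812−8.4168)/(118.4625−55.2825) = -0.0544. V = [p*·4.9812 + (1−p*)·8.4168]/1.09 = 5.7081. B = V − Δ·S = 10.4797.
(0,0): S=65.0000. Δ = (V_up−V_dn)/(S_up−S_dn) = (5.7081−7.7218)/(87.7500−40.9500) = -0.0430. V = [p*·5.7081 + (1−p*)·7.7218]/1.09 = 5.9039. B = V − Δ·S = 8.7008.
Check: Δ(0,0)·S0 + B(0,0) = 5.9039 = V0.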